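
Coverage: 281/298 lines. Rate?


Coverage = covered / total * 100
Coverage = 281 / 298 * 100
Coverage = 94.3%

94.3%


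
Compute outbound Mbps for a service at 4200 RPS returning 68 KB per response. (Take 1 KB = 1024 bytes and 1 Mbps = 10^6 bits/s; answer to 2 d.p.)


Formula: Mbps = payload_bytes * RPS * 8 / 1e6
Payload per request = 68 KB = 68 * 1024 = 69632 bytes
Total bytes/sec = 69632 * 4200 = 292454400
Total bits/sec = 292454400 * 8 = 2339635200
Mbps = 2339635200 / 1e6 = 2339.64

2339.64 Mbps


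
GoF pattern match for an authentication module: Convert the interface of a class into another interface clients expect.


This matches the Adapter pattern

Adapter


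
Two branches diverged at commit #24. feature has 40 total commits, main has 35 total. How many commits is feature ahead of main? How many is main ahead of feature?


Common ancestor: commit #24
feature commits after divergence: 40 - 24 = 16
main commits after divergence: 35 - 24 = 11
feature is 16 commits ahead of main
main is 11 commits ahead of feature

feature ahead: 16, main ahead: 11


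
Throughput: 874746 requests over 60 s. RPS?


Formula: throughput = requests / seconds
throughput = 874746 / 60
throughput = 14579.1 requests/second

14579.1 requests/second


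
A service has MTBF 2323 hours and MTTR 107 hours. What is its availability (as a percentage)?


Availability = MTBF / (MTBF + MTTR)
Availability = 2323 / (2323 + 107)
Availability = 2323 / 2430
Availability = 95.5967%

95.5967%


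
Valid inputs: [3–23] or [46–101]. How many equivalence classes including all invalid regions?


Valid ranges: [3,23] and [46,101]
Class 1: x < 3 — invalid
Class 2: 3 ≤ x ≤ 23 — valid
Class 3: 23 < x < 46 — invalid (gap between ranges)
Class 4: 46 ≤ x ≤ 101 — valid
Class 5: x > 101 — invalid
Total equivalence classes: 5

5 equivalence classes


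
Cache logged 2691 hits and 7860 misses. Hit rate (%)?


Formula: hit rate = hits / (hits + misses) * 100
hit rate = 2691 / (2691 + 7860) * 100
hit rate = 2691 / 10551 * 100
hit rate = 25.5%

25.5%


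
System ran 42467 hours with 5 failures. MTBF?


Formula: MTBF = Total operating time / Number of failures
MTBF = 42467 / 5
MTBF = 8493.4 hours

8493.4 hours


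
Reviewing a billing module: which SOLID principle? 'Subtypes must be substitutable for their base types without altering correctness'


This describes the Liskov Substitution Principle (LSP)

Liskov Substitution Principle (LSP)


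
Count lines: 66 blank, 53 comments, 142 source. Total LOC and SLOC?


Total LOC = blank + comment + code
Total LOC = 66 + 53 + 142 = 261
SLOC (source only) = code = 142

Total LOC: 261, SLOC: 142


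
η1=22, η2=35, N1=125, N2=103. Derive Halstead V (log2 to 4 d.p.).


Formula: V = N * log2(η), where N = N1 + N2 and η = η1 + η2
η = 22 + 35 = 57
N = 125 + 103 = 228
log2(57) ≈ 5.8329
V = 228 * 5.8329 = 1329.90

1329.90


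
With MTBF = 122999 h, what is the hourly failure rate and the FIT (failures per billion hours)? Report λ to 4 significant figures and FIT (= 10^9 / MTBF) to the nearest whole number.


Formula: λ = 1 / MTBF; FIT = λ × 1e9 = 1e9 / MTBF
λ = 1 / 122999 ≈ 8.130e-06 failures/hour
FIT = 1e9 / 122999 ≈ 8130 failures per 1e9 hours (nearest whole number)

λ = 8.130e-06 /h, FIT = 8130


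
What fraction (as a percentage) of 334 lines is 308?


Coverage = covered / total * 100
Coverage = 308 / 334 * 100
Coverage = 92.22%

92.22%


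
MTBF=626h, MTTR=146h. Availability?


Availability = MTBF / (MTBF + MTTR)
Availability = 626 / (626 + 146)
Availability = 626 / 772
Availability = 81.0881%

81.0881%


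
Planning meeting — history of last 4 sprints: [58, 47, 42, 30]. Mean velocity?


Formula: Avg velocity = Total points / Number of sprints
Points: [58, 47, 42, 30]
Sum = 58 + 47 + 42 + 30 = 177
Avg velocity = 177 / 4 = 44.25 points/sprint

44.25 points/sprint


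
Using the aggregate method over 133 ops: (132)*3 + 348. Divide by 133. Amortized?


Formula: Amortized cost = Total cost / Operations
Total cost = (132 * 3) + (1 * 348)
Total cost = 396 + 348 = 744
Amortized = 744 / 133 = 5.594

5.594


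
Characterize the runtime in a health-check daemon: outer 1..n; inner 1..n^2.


Reasoning: n times n^2
Complexity: O(n^3)

O(n^3)


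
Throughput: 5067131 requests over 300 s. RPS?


Formula: throughput = requests / seconds
throughput = 5067131 / 300
throughput = 16890.44 requests/second

16890.44 requests/second


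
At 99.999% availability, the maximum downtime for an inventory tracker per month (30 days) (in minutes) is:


Formula: allowed downtime = period * (100 - SLA) / 100
Period (month (30 days)) = 43200 minutes
Unavailability fraction = (100 - 99.999) / 100
Allowed downtime = 43200 * (100 - 99.999) / 100
Allowed downtime = 0.432 minutes

0.432 minutes


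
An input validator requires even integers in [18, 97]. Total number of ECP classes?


Constraint: even integers in [18, 97]
Class 1: x < 18 — out-of-range invalid
Class 2: x in [18,97] but odd — wrong type invalid
Class 3: x in [18,97] and even — valid
Class 4: x > 97 — out-of-range invalid
Total equivalence classes: 4

4 equivalence classes


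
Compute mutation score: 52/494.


Mutation score = killed / total * 100
Mutation score = 52 / 494 * 100
Mutation score = 10.53%

10.53%


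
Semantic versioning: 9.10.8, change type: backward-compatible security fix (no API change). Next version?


Current: 9.10.8
Change category: 'backward-compatible security fix (no API change)' → patch bump
SemVer rule: patch bump → increment PATCH (MAJOR and MINOR unchanged)
New: 9.10.9

9.10.9


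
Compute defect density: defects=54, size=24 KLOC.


Defect density = defects / KLOC
Defect density = 54 / 24
Defect density = 2.25 defects/KLOC

2.25 defects/KLOC


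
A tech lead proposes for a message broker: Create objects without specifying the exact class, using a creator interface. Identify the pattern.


This matches the Factory Method pattern

Factory Method


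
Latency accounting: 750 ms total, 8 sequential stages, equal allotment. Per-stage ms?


Formula: per_stage = total_budget / stages
per_stage = 750 / 8
per_stage = 93.75 ms

93.75 ms


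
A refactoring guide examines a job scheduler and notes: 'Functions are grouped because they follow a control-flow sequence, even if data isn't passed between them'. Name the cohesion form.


Reasoning: Grouped by order of execution within a routine, not by data flow
Type: Procedural cohesion

Procedural cohesion


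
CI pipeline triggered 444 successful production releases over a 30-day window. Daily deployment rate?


Formula: deployments per day = releases / days
= 444 / 30
= 14.8 deploys/day
(equivalently, 103.6 deploys/week)

14.8 deploys/day


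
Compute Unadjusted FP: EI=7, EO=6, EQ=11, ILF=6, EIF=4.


UFP = EI*4 + EO*5 + EQ*4 + ILF*10 + EIF*7
UFP = 7*4 + 6*5 + 11*4 + 6*10 + 4*7
UFP = 28 + 30 + 44 + 60 + 28
UFP = 190

190


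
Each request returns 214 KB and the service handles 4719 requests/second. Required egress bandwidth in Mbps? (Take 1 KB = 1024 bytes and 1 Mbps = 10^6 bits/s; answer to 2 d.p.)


Formula: Mbps = payload_bytes * RPS * 8 / 1e6
Payload per request = 214 KB = 214 * 1024 = 219136 bytes
Total bytes/sec = 219136 * 4719 = 1034102784
Total bits/sec = 1034102784 * 8 = 8272822272
Mbps = 8272822272 / 1e6 = 8272.82

8272.82 Mbps


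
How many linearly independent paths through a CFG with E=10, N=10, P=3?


Formula: V(G) = E - N + 2P
V(G) = 10 - 10 + 2*3
V(G) = 0 + 6
V(G) = 6

6


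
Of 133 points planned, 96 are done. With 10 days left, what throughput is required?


Formula: Required rate = Remaining points / Days left
Remaining = 133 - 96 = 37 points
Required rate = 37 / 10 = 3.7 points/day

3.7 points/day


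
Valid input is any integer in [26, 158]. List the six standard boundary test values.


Range: [26, 158]
Boundaries: just below min, min, min+1, max-1, max, just above max
Values: [25, 26, 27, 157, 158, 159]

[25, 26, 27, 157, 158, 159]


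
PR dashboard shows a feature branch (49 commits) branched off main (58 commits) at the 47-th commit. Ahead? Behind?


Common ancestor: commit #47
feature commits after divergence: 49 - 47 = 2
main commits after divergence: 58 - 47 = 11
feature is 2 commits ahead of main
main is 11 commits ahead of feature

feature ahead: 2, main ahead: 11


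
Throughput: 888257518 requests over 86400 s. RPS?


Formula: throughput = requests / seconds
throughput = 888257518 / 86400
throughput = 10280.76 requests/second

10280.76 requests/second


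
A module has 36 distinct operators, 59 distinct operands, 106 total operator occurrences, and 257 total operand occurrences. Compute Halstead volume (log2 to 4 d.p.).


Formula: V = N * log2(η), where N = N1 + N2 and η = η1 + η2
η = 36 + 59 = 95
N = 106 + 257 = 363
log2(95) ≈ 6.5699
V = 363 * 6.5699 = 2384.87

2384.87


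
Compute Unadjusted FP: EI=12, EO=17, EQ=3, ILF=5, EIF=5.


UFP = EI*4 + EO*5 + EQ*4 + ILF*10 + EIF*7
UFP = 12*4 + 17*5 + 3*4 + 5*10 + 5*7
UFP = 48 + 85 + 12 + 50 + 35
UFP = 230

230


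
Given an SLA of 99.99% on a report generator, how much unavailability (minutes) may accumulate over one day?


Formula: allowed downtime = period * (100 - SLA) / 100
Period (day) = 1440 minutes
Unavailability fraction = (100 - 99.99) / 100
Allowed downtime = 1440 * (100 - 99.99) / 100
Allowed downtime = 0.144 minutes

0.144 minutes


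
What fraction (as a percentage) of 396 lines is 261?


Coverage = covered / total * 100
Coverage = 261 / 396 * 100
Coverage = 65.91%

65.91%


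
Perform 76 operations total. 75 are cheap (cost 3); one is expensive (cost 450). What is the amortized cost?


Formula: Amortized cost = Total cost / Operations
Total cost = (75 * 3) + (1 * 450)
Total cost = 225 + 450 = 675
Amortized = 675 / 76 = 8.8816

8.8816


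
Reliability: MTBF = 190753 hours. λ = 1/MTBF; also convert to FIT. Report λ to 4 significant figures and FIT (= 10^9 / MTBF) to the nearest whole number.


Formula: λ = 1 / MTBF; FIT = λ × 1e9 = 1e9 / MTBF
λ = 1 / 190753 ≈ 5.242e-06 failures/hour
FIT = 1e9 / 190753 ≈ 5242 failures per 1e9 hours (nearest whole number)

λ = 5.242e-06 /h, FIT = 5242


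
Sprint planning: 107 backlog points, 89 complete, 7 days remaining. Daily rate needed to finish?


Formula: Required rate = Remaining points / Days left
Remaining = 107 - 89 = 18 points
Required rate = 18 / 7 = 2.57 points/day

2.57 points/day


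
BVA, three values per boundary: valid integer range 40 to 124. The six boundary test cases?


Range: [40, 124]
Boundaries: just below min, min, min+1, max-1, max, just above max
Values: [39, 40, 41, 123, 124, 125]

[39, 40, 41, 123, 124, 125]


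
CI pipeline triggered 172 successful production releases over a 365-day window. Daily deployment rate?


Formula: deployments per day = releases / days
= 172 / 365
= 0.471 deploys/day
(equivalently, 3.3 deploys/week)

0.471 deploys/day


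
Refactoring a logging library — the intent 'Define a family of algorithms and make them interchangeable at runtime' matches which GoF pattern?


This matches the Strategy pattern

Strategy


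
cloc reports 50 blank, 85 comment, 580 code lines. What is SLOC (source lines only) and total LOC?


Total LOC = blank + comment + code
Total LOC = 50 + 85 + 580 = 715
SLOC (source only) = code = 580

Total LOC: 715, SLOC: 580


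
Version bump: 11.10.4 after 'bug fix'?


Current: 11.10.4
Change category: 'bug fix' → patch bump
SemVer rule: patch bump → increment PATCH (MAJOR and MINOR unchanged)
New: 11.10.5

11.10.5


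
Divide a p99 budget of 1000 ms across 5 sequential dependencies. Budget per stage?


Formula: per_stage = total_budget / stages
per_stage = 1000 / 5
per_stage = 200.0 ms

200.0 ms


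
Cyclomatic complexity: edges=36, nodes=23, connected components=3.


Formula: V(G) = E - N + 2P
V(G) = 36 - 23 + 2*3
V(G) = 13 + 6
V(G) = 19

19


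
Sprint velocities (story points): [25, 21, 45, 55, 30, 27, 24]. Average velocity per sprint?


Formula: Avg velocity = Total points / Number of sprints
Points: [25, 21, 45, 55, 30, 27, 24]
Sum = 25 + 21 + 45 + 55 + 30 + 27 + 24 = 227
Avg velocity = 227 / 7 = 32.43 points/sprint

32.43 points/sprint


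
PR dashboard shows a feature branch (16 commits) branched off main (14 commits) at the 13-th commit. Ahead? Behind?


Common ancestor: commit #13
feature commits after divergence: 16 - 13 = 3
main commits after divergence: 14 - 13 = 1
feature is 3 commits ahead of main
main is 1 commits ahead of feature

feature ahead: 3, main ahead: 1


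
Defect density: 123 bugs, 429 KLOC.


Defect density = defects / KLOC
Defect density = 123 / 429
Defect density = 0.287 defects/KLOC

0.287 defects/KLOC


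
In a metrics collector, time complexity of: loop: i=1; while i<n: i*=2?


Reasoning: i doubles each step so iterations are log2(n)
Complexity: O(log n)

O(log n)


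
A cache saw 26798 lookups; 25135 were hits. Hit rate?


Formula: hit rate = hits / (hits + misses) * 100
hit rate = 25135 / (25135 + 1663) * 100
hit rate = 25135 / 26798 * 100
hit rate = 93.79%

93.79%


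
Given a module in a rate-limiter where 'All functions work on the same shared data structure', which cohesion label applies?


Reasoning: Functions share data
Type: Communicational cohesion

Communicational cohesion


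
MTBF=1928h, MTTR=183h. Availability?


Availability = MTBF / (MTBF + MTTR)
Availability = 1928 / (1928 + 183)
Availability = 1928 / 2111
Availability = 91.3311%

91.3311%


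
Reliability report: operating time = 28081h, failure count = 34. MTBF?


Formula: MTBF = Total operating time / Number of failures
MTBF = 28081 / 34
MTBF = 825.91 hours

825.91 hours


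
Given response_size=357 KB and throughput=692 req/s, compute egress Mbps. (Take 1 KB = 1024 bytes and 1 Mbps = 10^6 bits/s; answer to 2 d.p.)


Formula: Mbps = payload_bytes * RPS * 8 / 1e6
Payload per request = 357 KB = 357 * 1024 = 365568 bytes
Total bytes/sec = 365568 * 692 = 252973056
Total bits/sec = 252973056 * 8 = 2023784448
Mbps = 2023784448 / 1e6 = 2023.78

2023.78 Mbps


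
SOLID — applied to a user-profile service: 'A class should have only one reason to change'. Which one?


This describes the Single Responsibility Principle (SRP)

Single Responsibility Principle (SRP)


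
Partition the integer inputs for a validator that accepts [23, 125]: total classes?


Valid range: [23, 125]
Class 1: x < 23 — invalid
Class 2: 23 ≤ x ≤ 125 — valid
Class 3: x > 125 — invalid
Total equivalence classes: 3

3 equivalence classes


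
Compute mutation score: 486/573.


Mutation score = killed / total * 100
Mutation score = 486 / 573 * 100
Mutation score = 84.82%

84.82%


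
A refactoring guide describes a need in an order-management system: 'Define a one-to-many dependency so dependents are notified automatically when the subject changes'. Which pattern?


This matches the Observer pattern

Observer


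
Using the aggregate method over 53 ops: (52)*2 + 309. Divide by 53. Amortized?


Formula: Amortized cost = Total cost / Operations
Total cost = (52 * 2) + (1 * 309)
Total cost = 104 + 309 = 413
Amortized = 413 / 53 = 7.7925

7.7925


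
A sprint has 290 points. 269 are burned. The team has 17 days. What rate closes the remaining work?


Formula: Required rate = Remaining points / Days left
Remaining = 290 - 269 = 21 points
Required rate = 21 / 17 = 1.24 points/day

1.24 points/day


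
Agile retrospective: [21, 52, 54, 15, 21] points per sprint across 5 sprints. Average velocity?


Formula: Avg velocity = Total points / Number of sprints
Points: [21, 52, 54, 15, 21]
Sum = 21 + 52 + 54 + 15 + 21 = 163
Avg velocity = 163 / 5 = 32.6 points/sprint

32.6 points/sprint


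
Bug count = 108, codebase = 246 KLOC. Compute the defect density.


Defect density = defects / KLOC
Defect density = 108 / 246
Defect density = 0.439 defects/KLOC

0.439 defects/KLOC


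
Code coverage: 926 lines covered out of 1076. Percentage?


Coverage = covered / total * 100
Coverage = 926 / 1076 * 100
Coverage = 86.06%

86.06%


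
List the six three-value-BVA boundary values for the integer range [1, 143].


Range: [1, 143]
Boundaries: just below min, min, min+1, max-1, max, just above max
Values: [0, 1, 2, 142, 143, 144]

[0, 1, 2, 142, 143, 144]


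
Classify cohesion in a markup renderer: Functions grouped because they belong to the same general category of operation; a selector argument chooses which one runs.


Reasoning: Grouped by category of activity, not by data or sequence
Type: Logical cohesion

Logical cohesion


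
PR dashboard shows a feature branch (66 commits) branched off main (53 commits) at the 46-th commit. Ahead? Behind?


Common ancestor: commit #46
feature commits after divergence: 66 - 46 = 20
main commits after divergence: 53 - 46 = 7
feature is 20 commits ahead of main
main is 7 commits ahead of feature

feature ahead: 20, main ahead: 7


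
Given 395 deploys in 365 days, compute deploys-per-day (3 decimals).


Formula: deployments per day = releases / days
= 395 / 365
= 1.082 deploys/day
(equivalently, 7.58 deploys/week)

1.082 deploys/day


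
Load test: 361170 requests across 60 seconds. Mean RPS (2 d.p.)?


Formula: throughput = requests / seconds
throughput = 361170 / 60
throughput = 6019.5 requests/second

6019.5 requests/second


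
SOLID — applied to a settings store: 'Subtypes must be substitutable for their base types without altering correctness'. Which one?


This describes the Liskov Substitution Principle (LSP)

Liskov Substitution Principle (LSP)


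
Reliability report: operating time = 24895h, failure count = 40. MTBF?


Formula: MTBF = Total operating time / Number of failures
MTBF = 24895 / 40
MTBF = 622.38 hours

622.38 hours


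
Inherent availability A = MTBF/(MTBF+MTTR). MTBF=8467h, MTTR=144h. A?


Availability = MTBF / (MTBF + MTTR)
Availability = 8467 / (8467 + 144)
Availability = 8467 / 8611
Availability = 98.3277%

98.3277%


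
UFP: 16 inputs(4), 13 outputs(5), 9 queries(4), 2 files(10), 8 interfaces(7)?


UFP = EI*4 + EO*5 + EQ*4 + ILF*10 + EIF*7
UFP = 16*4 + 13*5 + 9*4 + 2*10 + 8*7
UFP = 64 + 65 + 36 + 20 + 56
UFP = 241

241


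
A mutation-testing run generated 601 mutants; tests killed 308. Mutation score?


Mutation score = killed / total * 100
Mutation score = 308 / 601 * 100
Mutation score = 51.25%

51.25%


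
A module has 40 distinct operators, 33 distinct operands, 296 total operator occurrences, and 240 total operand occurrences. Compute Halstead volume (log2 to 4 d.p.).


Formula: V = N * log2(η), where N = N1 + N2 and η = η1 + η2
η = 40 + 33 = 73
N = 296 + 240 = 536
log2(73) ≈ 6.1898
V = 536 * 6.1898 = 3317.73

3317.73


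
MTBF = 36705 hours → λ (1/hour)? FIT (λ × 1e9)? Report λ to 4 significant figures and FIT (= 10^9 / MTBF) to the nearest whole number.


Formula: λ = 1 / MTBF; FIT = λ × 1e9 = 1e9 / MTBF
λ = 1 / 36705 ≈ 2.724e-05 failures/hour
FIT = 1e9 / 36705 ≈ 27244 failures per 1e9 hours (nearest whole number)

λ = 2.724e-05 /h, FIT = 27244


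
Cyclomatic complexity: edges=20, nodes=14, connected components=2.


Formula: V(G) = E - N + 2P
V(G) = 20 - 14 + 2*2
V(G) = 6 + 4
V(G) = 10

10


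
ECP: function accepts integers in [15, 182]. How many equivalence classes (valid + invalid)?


Valid range: [15, 182]
Class 1: x < 15 — invalid
Class 2: 15 ≤ x ≤ 182 — valid
Class 3: x > 182 — invalid
Total equivalence classes: 3

3 equivalence classes


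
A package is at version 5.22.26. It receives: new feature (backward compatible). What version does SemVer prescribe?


Current: 5.22.26
Change category: 'new feature (backward compatible)' → minor bump
SemVer rule: minor bump → increment MINOR, reset PATCH to 0 (MAJOR unchanged)
New: 5.23.0

5.23.0


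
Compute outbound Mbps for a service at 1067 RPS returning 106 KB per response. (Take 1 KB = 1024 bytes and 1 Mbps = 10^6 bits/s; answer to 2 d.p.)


Formula: Mbps = payload_bytes * RPS * 8 / 1e6
Payload per request = 106 KB = 106 * 1024 = 108544 bytes
Total bytes/sec = 108544 * 1067 = 115816448
Total bits/sec = 115816448 * 8 = 926531584
Mbps = 926531584 / 1e6 = 926.53

926.53 Mbps


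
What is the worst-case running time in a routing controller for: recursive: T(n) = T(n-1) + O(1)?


Reasoning: linear recursion with constant work per frame
Complexity: O(n)

O(n)


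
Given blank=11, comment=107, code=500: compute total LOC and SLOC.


Total LOC = blank + comment + code
Total LOC = 11 + 107 + 500 = 618
SLOC (source only) = code = 500

Total LOC: 618, SLOC: 500


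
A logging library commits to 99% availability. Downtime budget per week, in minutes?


Formula: allowed downtime = period * (100 - SLA) / 100
Period (week) = 10080 minutes
Unavailability fraction = (100 - 99.0) / 100
Allowed downtime = 10080 * (100 - 99.0) / 100
Allowed downtime = 100.8 minutes

100.8 minutes


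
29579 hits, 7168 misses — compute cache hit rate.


Formula: hit rate = hits / (hits + misses) * 100
hit rate = 29579 / (29579 + 7168) * 100
hit rate = 29579 / 36747 * 100
hit rate = 80.49%

80.49%


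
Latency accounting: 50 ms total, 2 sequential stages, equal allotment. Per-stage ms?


Formula: per_stage = total_budget / stages
per_stage = 50 / 2
per_stage = 25.0 ms

25.0 ms


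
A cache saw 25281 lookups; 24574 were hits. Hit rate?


Formula: hit rate = hits / (hits + misses) * 100
hit rate = 24574 / (24574 + 707) * 100
hit rate = 24574 / 25281 * 100
hit rate = 97.2%

97.2%


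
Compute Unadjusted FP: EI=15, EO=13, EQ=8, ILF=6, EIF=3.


UFP = EI*4 + EO*5 + EQ*4 + ILF*10 + EIF*7
UFP = 15*4 + 13*5 + 8*4 + 6*10 + 3*7
UFP = 60 + 65 + 32 + 60 + 21
UFP = 238

238


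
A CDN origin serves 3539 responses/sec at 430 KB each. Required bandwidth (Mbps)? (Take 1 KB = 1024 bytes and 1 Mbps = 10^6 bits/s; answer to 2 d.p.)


Formula: Mbps = payload_bytes * RPS * 8 / 1e6
Payload per request = 430 KB = 430 * 1024 = 440320 bytes
Total bytes/sec = 440320 * 3539 = 1558292480
Total bits/sec = 1558292480 * 8 = 12466339840
Mbps = 12466339840 / 1e6 = 12466.34

12466.34 Mbps


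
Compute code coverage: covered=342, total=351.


Coverage = covered / total * 100
Coverage = 342 / 351 * 100
Coverage = 97.44%

97.44%


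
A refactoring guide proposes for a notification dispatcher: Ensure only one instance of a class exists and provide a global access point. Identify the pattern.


This matches the Singleton pattern

Singleton


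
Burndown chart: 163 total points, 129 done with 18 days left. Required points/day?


Formula: Required rate = Remaining points / Days left
Remaining = 163 - 129 = 34 points
Required rate = 34 / 18 = 1.89 points/day

1.89 points/day


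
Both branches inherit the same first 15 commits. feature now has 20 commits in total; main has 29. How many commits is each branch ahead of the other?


Common ancestor: commit #15
feature commits after divergence: 20 - 15 = 5
main commits after divergence: 29 - 15 = 14
feature is 5 commits ahead of main
main is 14 commits ahead of feature

feature ahead: 5, main ahead: 14


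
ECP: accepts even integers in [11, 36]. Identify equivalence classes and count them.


Constraint: even integers in [11, 36]
Class 1: x < 11 — out-of-range invalid
Class 2: x in [11,36] but odd — wrong type invalid
Class 3: x in [11,36] and even — valid
Class 4: x > 36 — out-of-range invalid
Total equivalence classes: 4

4 equivalence classes


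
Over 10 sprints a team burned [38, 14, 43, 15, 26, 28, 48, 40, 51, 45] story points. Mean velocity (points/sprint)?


Formula: Avg velocity = Total points / Number of sprints
Points: [38, 14, 43, 15, 26, 28, 48, 40, 51, 45]
Sum = 38 + 14 + 43 + 15 + 26 + 28 + 48 + 40 + 51 + 45 = 348
Avg velocity = 348 / 10 = 34.8 points/sprint

34.8 points/sprint


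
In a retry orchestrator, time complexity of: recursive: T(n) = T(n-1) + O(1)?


Reasoning: linear recursion with constant work per frame
Complexity: O(n)

O(n)


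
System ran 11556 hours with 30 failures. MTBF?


Formula: MTBF = Total operating time / Number of failures
MTBF = 11556 / 30
MTBF = 385.2 hours

385.2 hours


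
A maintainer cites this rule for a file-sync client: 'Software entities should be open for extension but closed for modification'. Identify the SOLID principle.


This describes the Open/Closed Principle (OCP)

Open/Closed Principle (OCP)


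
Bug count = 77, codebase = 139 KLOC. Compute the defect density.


Defect density = defects / KLOC
Defect density = 77 / 139
Defect density = 0.554 defects/KLOC

0.554 defects/KLOC


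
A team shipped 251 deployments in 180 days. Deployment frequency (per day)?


Formula: deployments per day = releases / days
= 251 / 180
= 1.394 deploys/day
(equivalently, 9.76 deploys/week)

1.394 deploys/day


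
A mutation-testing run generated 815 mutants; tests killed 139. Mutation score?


Mutation score = killed / total * 100
Mutation score = 139 / 815 * 100
Mutation score = 17.06%

17.06%


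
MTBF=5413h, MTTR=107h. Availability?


Availability = MTBF / (MTBF + MTTR)
Availability = 5413 / (5413 + 107)
Availability = 5413 / 5520
Availability = 98.0616%

98.0616%


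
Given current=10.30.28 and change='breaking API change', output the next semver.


Current: 10.30.28
Change category: 'breaking API change' → major bump
SemVer rule: major bump → increment MAJOR, reset MINOR and PATCH to 0
New: 11.0.0

11.0.0


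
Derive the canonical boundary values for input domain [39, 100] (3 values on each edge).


Range: [39, 100]
Boundaries: just below min, min, min+1, max-1, max, just above max
Values: [38, 39, 40, 99, 100, 101]

[38, 39, 40, 99, 100, 101]


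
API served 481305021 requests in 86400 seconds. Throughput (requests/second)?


Formula: throughput = requests / seconds
throughput = 481305021 / 86400
throughput = 5570.66 requests/second

5570.66 requests/second


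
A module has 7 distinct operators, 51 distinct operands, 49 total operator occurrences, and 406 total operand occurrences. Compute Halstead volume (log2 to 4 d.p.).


Formula: V = N * log2(η), where N = N1 + N2 and η = η1 + η2
η = 7 + 51 = 58
N = 49 + 406 = 455
log2(58) ≈ 5.8580
V = 455 * 5.8580 = 2665.39

2665.39


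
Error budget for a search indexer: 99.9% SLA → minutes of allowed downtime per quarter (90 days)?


Formula: allowed downtime = period * (100 - SLA) / 100
Period (quarter (90 days)) = 129600 minutes
Unavailability fraction = (100 - 99.9) / 100
Allowed downtime = 129600 * (100 - 99.9) / 100
Allowed downtime = 129.6 minutes

129.6 minutes


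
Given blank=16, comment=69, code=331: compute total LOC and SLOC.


Total LOC = blank + comment + code
Total LOC = 16 + 69 + 331 = 416
SLOC (source only) = code = 331

Total LOC: 416, SLOC: 331


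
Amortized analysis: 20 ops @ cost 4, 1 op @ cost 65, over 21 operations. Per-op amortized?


Formula: Amortized cost = Total cost / Operations
Total cost = (20 * 4) + (1 * 65)
Total cost = 80 + 65 = 145
Amortized = 145 / 21 = 6.9048

6.9048


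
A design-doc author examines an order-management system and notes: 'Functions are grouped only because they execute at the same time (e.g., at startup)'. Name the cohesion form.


Reasoning: Related by timing only
Type: Temporal cohesion

Temporal cohesion


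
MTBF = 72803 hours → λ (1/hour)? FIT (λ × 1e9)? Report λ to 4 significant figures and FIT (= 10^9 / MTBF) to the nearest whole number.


Formula: λ = 1 / MTBF; FIT = λ × 1e9 = 1e9 / MTBF
λ = 1 / 72803 ≈ 1.374e-05 failures/hour
FIT = 1e9 / 72803 ≈ 13736 failures per 1e9 hours (nearest whole number)

λ = 1.374e-05 /h, FIT = 13736


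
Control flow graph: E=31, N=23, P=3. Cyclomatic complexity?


Formula: V(G) = E - N + 2P
V(G) = 31 - 23 + 2*3
V(G) = 8 + 6
V(G) = 14

14


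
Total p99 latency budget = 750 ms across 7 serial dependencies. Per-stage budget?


Formula: per_stage = total_budget / stages
per_stage = 750 / 7
per_stage = 107.14 ms

107.14 ms


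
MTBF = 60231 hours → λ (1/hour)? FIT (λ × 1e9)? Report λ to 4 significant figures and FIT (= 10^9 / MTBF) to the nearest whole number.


Formula: λ = 1 / MTBF; FIT = λ × 1e9 = 1e9 / MTBF
λ = 1 / 60231 ≈ 1.660e-05 failures/hour
FIT = 1e9 / 60231 ≈ 16603 failures per 1e9 hours (nearest whole number)

λ = 1.660e-05 /h, FIT = 16603


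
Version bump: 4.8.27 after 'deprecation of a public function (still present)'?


Current: 4.8.27
Change category: 'deprecation of a public function (still present)' → minor bump
SemVer rule: minor bump → increment MINOR, reset PATCH to 0 (MAJOR unchanged)
New: 4.9.0

4.9.0


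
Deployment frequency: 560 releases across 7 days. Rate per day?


Formula: deployments per day = releases / days
= 560 / 7
= 80.0 deploys/day
(equivalently, 560.0 deploys/week)

80.0 deploys/day


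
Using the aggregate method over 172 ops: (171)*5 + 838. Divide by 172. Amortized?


Formula: Amortized cost = Total cost / Operations
Total cost = (171 * 5) + (1 * 838)
Total cost = 855 + 838 = 1693
Amortized = 1693 / 172 = 9.843

9.843


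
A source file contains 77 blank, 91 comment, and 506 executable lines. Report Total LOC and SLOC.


Total LOC = blank + comment + code
Total LOC = 77 + 91 + 506 = 674
SLOC (source only) = code = 506

Total LOC: 674, SLOC: 506


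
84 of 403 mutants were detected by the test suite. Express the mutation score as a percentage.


Mutation score = killed / total * 100
Mutation score = 84 / 403 * 100
Mutation score = 20.84%

20.84%


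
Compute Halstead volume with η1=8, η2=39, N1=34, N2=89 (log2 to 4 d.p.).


Formula: V = N * log2(η), where N = N1 + N2 and η = η1 + η2
η = 8 + 39 = 47
N = 34 + 89 = 123
log2(47) ≈ 5.5546
V = 123 * 5.5546 = 683.22

683.22


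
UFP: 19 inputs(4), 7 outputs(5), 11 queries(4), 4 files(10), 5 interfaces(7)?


UFP = EI*4 + EO*5 + EQ*4 + ILF*10 + EIF*7
UFP = 19*4 + 7*5 + 11*4 + 4*10 + 5*7
UFP = 76 + 35 + 44 + 40 + 35
UFP = 230

230


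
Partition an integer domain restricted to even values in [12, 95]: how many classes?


Constraint: even integers in [12, 95]
Class 1: x < 12 — out-of-range invalid
Class 2: x in [12,95] but odd — wrong type invalid
Class 3: x in [12,95] and even — valid
Class 4: x > 95 — out-of-range invalid
Total equivalence classes: 4

4 equivalence classes


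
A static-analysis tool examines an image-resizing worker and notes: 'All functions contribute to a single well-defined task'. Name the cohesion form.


Reasoning: Best: single purpose
Type: Functional cohesion

Functional cohesion


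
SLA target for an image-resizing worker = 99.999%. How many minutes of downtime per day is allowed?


Formula: allowed downtime = period * (100 - SLA) / 100
Period (day) = 1440 minutes
Unavailability fraction = (100 - 99.999) / 100
Allowed downtime = 1440 * (100 - 99.999) / 100
Allowed downtime = 0.0144 minutes

0.0144 minutes


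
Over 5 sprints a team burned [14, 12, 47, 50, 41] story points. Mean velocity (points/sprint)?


Formula: Avg velocity = Total points / Number of sprints
Points: [14, 12, 47, 50, 41]
Sum = 14 + 12 + 47 + 50 + 41 = 164
Avg velocity = 164 / 5 = 32.8 points/sprint

32.8 points/sprint


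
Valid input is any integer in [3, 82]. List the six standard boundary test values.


Range: [3, 82]
Boundaries: just below min, min, min+1, max-1, max, just above max
Values: [2, 3, 4, 81, 82, 83]

[2, 3, 4, 81, 82, 83]


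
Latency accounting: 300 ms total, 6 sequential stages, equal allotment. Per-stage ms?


Formula: per_stage = total_budget / stages
per_stage = 300 / 6
per_stage = 50.0 ms

50.0 ms


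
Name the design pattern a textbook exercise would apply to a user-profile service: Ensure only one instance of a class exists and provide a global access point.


This matches the Singleton pattern

Singleton


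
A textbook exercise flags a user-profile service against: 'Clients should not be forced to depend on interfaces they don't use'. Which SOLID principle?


This describes the Interface Segregation Principle (ISP)

Interface Segregation Principle (ISP)


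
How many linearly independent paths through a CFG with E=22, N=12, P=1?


Formula: V(G) = E - N + 2P
V(G) = 22 - 12 + 2*1
V(G) = 10 + 2
V(G) = 12

12


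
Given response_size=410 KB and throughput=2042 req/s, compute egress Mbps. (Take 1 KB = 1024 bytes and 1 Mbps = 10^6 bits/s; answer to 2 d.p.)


Formula: Mbps = payload_bytes * RPS * 8 / 1e6
Payload per request = 410 KB = 410 * 1024 = 419840 bytes
Total bytes/sec = 419840 * 2042 = 857313280
Total bits/sec = 857313280 * 8 = 6858506240
Mbps = 6858506240 / 1e6 = 6858.51

6858.51 Mbps


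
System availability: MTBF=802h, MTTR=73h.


Availability = MTBF / (MTBF + MTTR)
Availability = 802 / (802 + 73)
Availability = 802 / 875
Availability = 91.6571%

91.6571%


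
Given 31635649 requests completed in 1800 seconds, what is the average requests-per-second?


Formula: throughput = requests / seconds
throughput = 31635649 / 1800
throughput = 17575.36 requests/second

17575.36 requests/second


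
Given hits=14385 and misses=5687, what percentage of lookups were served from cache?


Formula: hit rate = hits / (hits + misses) * 100
hit rate = 14385 / (14385 + 5687) * 100
hit rate = 14385 / 20072 * 100
hit rate = 71.67%

71.67%


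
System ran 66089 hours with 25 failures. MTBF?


Formula: MTBF = Total operating time / Number of failures
MTBF = 66089 / 25
MTBF = 2643.56 hours

2643.56 hours


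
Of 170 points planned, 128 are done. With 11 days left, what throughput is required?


Formula: Required rate = Remaining points / Days left
Remaining = 170 - 128 = 42 points
Required rate = 42 / 11 = 3.82 points/day

3.82 points/day


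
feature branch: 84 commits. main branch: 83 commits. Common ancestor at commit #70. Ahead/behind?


Common ancestor: commit #70
feature commits after divergence: 84 - 70 = 14
main commits after divergence: 83 - 70 = 13
feature is 14 commits ahead of main
main is 13 commits ahead of feature

feature ahead: 14, main ahead: 13


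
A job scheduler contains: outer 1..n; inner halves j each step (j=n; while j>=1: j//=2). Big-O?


Reasoning: n times log n
Complexity: O(n log n)

O(n log n)


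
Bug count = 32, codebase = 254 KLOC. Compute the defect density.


Defect density = defects / KLOC
Defect density = 32 / 254
Defect density = 0.126 defects/KLOC

0.126 defects/KLOC


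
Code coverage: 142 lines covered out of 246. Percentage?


Coverage = covered / total * 100
Coverage = 142 / 246 * 100
Coverage = 57.72%

57.72%


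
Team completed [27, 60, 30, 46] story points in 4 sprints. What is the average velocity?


Formula: Avg velocity = Total points / Number of sprints
Points: [27, 60, 30, 46]
Sum = 27 + 60 + 30 + 46 = 163
Avg velocity = 163 / 4 = 40.75 points/sprint

40.75 points/sprint


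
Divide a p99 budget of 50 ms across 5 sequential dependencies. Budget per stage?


Formula: per_stage = total_budget / stages
per_stage = 50 / 5
per_stage = 10.0 ms

10.0 ms


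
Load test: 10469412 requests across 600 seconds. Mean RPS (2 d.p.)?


Formula: throughput = requests / seconds
throughput = 10469412 / 600
throughput = 17449.02 requests/second

17449.02 requests/second


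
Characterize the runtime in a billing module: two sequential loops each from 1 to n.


Reasoning: sequential dominates: O(n) + O(n) = O(n)
Complexity: O(n)

O(n)


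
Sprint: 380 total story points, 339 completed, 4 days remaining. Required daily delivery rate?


Formula: Required rate = Remaining points / Days left
Remaining = 380 - 339 = 41 points
Required rate = 41 / 4 = 10.25 points/day

10.25 points/day


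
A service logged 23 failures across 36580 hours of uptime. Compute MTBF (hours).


Formula: MTBF = Total operating time / Number of failures
MTBF = 36580 / 23
MTBF = 1590.43 hours

1590.43 hours


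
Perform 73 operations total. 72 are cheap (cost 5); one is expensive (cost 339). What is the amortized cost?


Formula: Amortized cost = Total cost / Operations
Total cost = (72 * 5) + (1 * 339)
Total cost = 360 + 339 = 699
Amortized = 699 / 73 = 9.5753

9.5753


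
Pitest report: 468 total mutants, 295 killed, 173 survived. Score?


Mutation score = killed / total * 100
Mutation score = 295 / 468 * 100
Mutation score = 63.03%

63.03%


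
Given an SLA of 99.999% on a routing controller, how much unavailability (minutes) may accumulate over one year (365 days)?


Formula: allowed downtime = period * (100 - SLA) / 100
Period (year (365 days)) = 525600 minutes
Unavailability fraction = (100 - 99.999) / 100
Allowed downtime = 525600 * (100 - 99.999) / 100
Allowed downtime = 5.256 minutes

5.256 minutes


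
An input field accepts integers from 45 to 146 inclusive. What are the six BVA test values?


Range: [45, 146]
Boundaries: just below min, min, min+1, max-1, max, just above max
Values: [44, 45, 46, 145, 146, 147]

[44, 45, 46, 145, 146, 147]


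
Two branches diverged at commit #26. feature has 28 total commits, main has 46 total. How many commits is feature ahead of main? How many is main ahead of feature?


Common ancestor: commit #26
feature commits after divergence: 28 - 26 = 2
main commits after divergence: 46 - 26 = 20
feature is 2 commits ahead of main
main is 20 commits ahead of feature

feature ahead: 2, main ahead: 20


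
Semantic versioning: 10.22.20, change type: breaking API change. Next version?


Current: 10.22.20
Change category: 'breaking API change' → major bump
SemVer rule: major bump → increment MAJOR, reset MINOR and PATCH to 0
New: 11.0.0

11.0.0


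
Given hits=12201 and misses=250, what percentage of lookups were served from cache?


Formula: hit rate = hits / (hits + misses) * 100
hit rate = 12201 / (12201 + 250) * 100
hit rate = 12201 / 12451 * 100
hit rate = 97.99%

97.99%


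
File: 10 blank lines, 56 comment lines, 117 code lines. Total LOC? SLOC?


Total LOC = blank + comment + code
Total LOC = 10 + 56 + 117 = 183
SLOC (source only) = code = 117

Total LOC: 183, SLOC: 117


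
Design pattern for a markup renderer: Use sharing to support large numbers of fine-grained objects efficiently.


This matches the Flyweight pattern

Flyweight


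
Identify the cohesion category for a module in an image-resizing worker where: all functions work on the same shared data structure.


Reasoning: Functions share data
Type: Communicational cohesion

Communicational cohesion


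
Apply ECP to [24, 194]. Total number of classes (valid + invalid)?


Valid range: [24, 194]
Class 1: x < 24 — invalid
Class 2: 24 ≤ x ≤ 194 — valid
Class 3: x > 194 — invalid
Total equivalence classes: 3

3 equivalence classes


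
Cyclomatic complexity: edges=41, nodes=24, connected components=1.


Formula: V(G) = E - N + 2P
V(G) = 41 - 24 + 2*1
V(G) = 17 + 2
V(G) = 19

19


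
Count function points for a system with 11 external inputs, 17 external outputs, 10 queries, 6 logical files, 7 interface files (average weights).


UFP = EI*4 + EO*5 + EQ*4 + ILF*10 + EIF*7
UFP = 11*4 + 17*5 + 10*4 + 6*10 + 7*7
UFP = 44 + 85 + 40 + 60 + 49
UFP = 278

278


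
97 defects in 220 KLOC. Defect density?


Defect density = defects / KLOC
Defect density = 97 / 220
Defect density = 0.441 defects/KLOC

0.441 defects/KLOC


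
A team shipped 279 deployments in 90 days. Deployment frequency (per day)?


Formula: deployments per day = releases / days
= 279 / 90
= 3.1 deploys/day
(equivalently, 21.7 deploys/week)

3.1 deploys/day
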